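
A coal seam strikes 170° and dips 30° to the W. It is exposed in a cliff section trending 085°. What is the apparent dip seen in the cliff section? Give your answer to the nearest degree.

30°

The section lies 85° from the strike.
tan(apparent dip) = tan 30° · sin 85° = 0.5752
apparent dip = arctan 0.5752 = 29.91°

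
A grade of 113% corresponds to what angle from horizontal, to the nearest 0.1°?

48.5°

tan θ = 113/100 = 1.1300
θ = arctan(1.1300) = 48.49°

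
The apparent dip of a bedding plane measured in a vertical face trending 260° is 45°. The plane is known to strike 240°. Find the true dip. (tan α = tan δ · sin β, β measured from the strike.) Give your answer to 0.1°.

The section is 20° from the strike.
tan(true dip) = tan 45° / sin 20° = 2.9238
true dip = arctan 2.9238 = 71.12°

71.1°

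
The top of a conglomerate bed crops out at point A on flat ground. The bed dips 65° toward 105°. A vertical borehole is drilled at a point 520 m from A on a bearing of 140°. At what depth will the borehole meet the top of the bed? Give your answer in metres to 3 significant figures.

The hole lies 35° from the dip direction, so the down-dip offset is 520 × cos 35° = 425.96 m.
Depth = down-dip offset × tan(dip) = 425.96 × tan 65° = 425.96 × 2.1445
Depth = 913.47 m

913 m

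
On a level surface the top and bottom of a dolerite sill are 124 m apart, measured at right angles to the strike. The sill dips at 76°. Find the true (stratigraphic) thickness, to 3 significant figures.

True thickness t = w · sin(dip) = 124 × sin 76°
t = 124 × 0.9703 = 120.317 m

120 m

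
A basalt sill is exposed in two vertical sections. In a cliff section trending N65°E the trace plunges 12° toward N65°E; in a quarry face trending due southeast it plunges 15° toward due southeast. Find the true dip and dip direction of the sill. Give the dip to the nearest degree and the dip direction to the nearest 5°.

The two traces are lines in the plane: v₁ = (sin 65°·cos 12°, cos 65°·cos 12°, −sin 12°), v₂ = (sin 135°·cos 15°, cos 135°·cos 15°, −sin 15°).
n = v₁ × v₂ = (0.249, -0.087, 0.888) (taken with n_z > 0).
tan δ = √(n_x²+n_y²)/n_z = 0.264/0.888, so δ = 16.6°.
The horizontal component of n points toward azimuth atan2(n_x, n_y) = 109°, the dip direction.

true dip 17°, dip direction 110°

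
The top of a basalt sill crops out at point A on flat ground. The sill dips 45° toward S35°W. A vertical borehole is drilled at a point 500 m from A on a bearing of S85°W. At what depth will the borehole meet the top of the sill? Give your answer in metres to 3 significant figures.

The hole lies 50° from the dip direction, so the down-dip offset is 500 × cos 50° = 321.39 m.
Depth = down-dip offset × tan(dip) = 321.39 × tan 45° = 321.39 × 1.0000
Depth = 321.39 m

321 m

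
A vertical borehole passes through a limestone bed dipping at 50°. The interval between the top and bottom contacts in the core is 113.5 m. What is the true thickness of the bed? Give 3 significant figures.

73.0 m

True thickness t = h · cos(dip) = 113.5 × cos 50°
t = 113.5 × 0.6428 = 72.956 m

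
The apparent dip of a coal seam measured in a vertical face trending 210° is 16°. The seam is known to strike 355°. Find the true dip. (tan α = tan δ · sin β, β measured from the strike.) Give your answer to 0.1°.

β = acute angle between strike 355° and section 210° = 35°.
tan δ = tan α / sin β = tan 16° / sin 35° = 0.2867 / 0.5736 = 0.4999
δ = arctan(0.4999) = 26.56°

26.6°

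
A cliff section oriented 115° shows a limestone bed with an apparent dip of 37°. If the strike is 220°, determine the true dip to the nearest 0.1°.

38.0°

β = acute angle between strike 220° and section 115° = 75°.
tan(true dip) = tan 37° / sin 75° = 0.7801
true dip = arctan 0.7801 = 37.96°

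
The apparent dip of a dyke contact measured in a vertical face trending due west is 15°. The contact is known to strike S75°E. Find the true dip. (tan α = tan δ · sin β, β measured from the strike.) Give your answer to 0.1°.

46.0°

β = acute angle between strike S75°E and section due west = 15°.
tan δ = tan α / sin β = tan 15° / sin 15° = 0.2679 / 0.2588 = 1.0353
true dip = arctan 1.0353 = 45.99°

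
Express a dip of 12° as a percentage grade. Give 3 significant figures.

grade % = 100 × tan 12° = 100 × 0.2126

21.3%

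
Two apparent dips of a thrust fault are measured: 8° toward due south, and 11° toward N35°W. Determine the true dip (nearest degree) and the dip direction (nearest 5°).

true dip 29°, dip direction 255°

The two traces are lines in the plane: v₁ = (sin 180°·cos 8°, cos 180°·cos 8°, −sin 8°), v₂ = (sin 325°·cos 11°, cos 325°·cos 11°, −sin 11°).
n = v₁ × v₂ = (-0.301, -0.078, 0.558) (taken with n_z > 0).
Dip δ = arctan(|n_h|/n_z) = arctan(0.311/0.558) = 29.1°.
The horizontal component of n points toward azimuth atan2(n_x, n_y) = 255°, the dip direction.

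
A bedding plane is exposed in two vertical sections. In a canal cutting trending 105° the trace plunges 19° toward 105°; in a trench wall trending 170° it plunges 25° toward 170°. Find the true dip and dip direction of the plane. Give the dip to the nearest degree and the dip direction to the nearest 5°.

true dip 26°, dip direction 150°

The two traces are lines in the plane: v₁ = (sin 105°·cos 19°, cos 105°·cos 19°, −sin 19°), v₂ = (sin 170°·cos 25°, cos 170°·cos 25°, −sin 25°).
The plane normal is n = v₁ × v₂ ∝ (0.187, -0.335, 0.777).
Dip δ = arctan(|n_h|/n_z) = arctan(0.384/0.777) = 26.3°.
Dip direction = atan2(0.187, -0.335) = 151° (azimuth of n's horizontal projection).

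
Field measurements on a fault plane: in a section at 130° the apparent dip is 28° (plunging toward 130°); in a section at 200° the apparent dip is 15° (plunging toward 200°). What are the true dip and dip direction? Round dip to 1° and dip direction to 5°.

Represent each trace as a vector plunging at its apparent dip toward its trend (east-north-up frame): v₁ = (0.676, -0.568, -0.469), v₂ = (-0.330, -0.908, -0.259).
Cross product v₁ × v₂ gives the pole to the plane: n ∝ (0.279, -0.330, 0.801).
Dip δ = arctan(|n_h|/n_z) = arctan(0.432/0.801) = 28.3°.
Dip direction = atan2(0.279, -0.330) = 140° (azimuth of n's horizontal projection).

true dip 28°, dip direction 140°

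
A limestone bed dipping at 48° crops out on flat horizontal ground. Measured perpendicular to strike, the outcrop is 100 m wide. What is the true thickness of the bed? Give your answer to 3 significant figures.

74.3 m

True thickness t = w · sin(dip) = 100 × sin 48°
t = 100 × 0.7431 = 74.314 m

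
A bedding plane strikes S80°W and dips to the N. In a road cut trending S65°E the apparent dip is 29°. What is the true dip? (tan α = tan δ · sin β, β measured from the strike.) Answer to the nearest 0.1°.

The section is 35° from the strike.
tan δ = tan α / sin β = tan 29° / sin 35° = 0.5543 / 0.5736 = 0.9664
δ = arctan(0.9664) = 44.02°

44.0°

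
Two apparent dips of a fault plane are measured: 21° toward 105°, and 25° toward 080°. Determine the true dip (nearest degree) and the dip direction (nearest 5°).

true dip 25°, dip direction 070°

Each apparent-dip line lies in the plane. As unit vectors (x east, y north, z up), v₁ plunges 21°→105° and v₂ plunges 25°→080°.
Cross product v₁ × v₂ gives the pole to the plane: n ∝ (0.159, 0.061, 0.358).
True dip = arccos(n_z / |n|) = arccos(0.9032) = 25.4°.
The horizontal component of n points toward azimuth atan2(n_x, n_y) = 69°, the dip direction.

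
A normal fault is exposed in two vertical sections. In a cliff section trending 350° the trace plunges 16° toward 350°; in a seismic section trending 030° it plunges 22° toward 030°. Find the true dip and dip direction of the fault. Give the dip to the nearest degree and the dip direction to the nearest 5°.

The two traces are lines in the plane: v₁ = (sin 350°·cos 16°, cos 350°·cos 16°, −sin 16°), v₂ = (sin 30°·cos 22°, cos 30°·cos 22°, −sin 22°).
n = v₁ × v₂ = (0.133, 0.190, 0.573) (taken with n_z > 0).
True dip = arccos(n_z / |n|) = arccos(0.9267) = 22.1°.
Dip direction = azimuth of (n_x, n_y) = atan2(0.133, 0.190) = 35°.

true dip 22°, dip direction 035°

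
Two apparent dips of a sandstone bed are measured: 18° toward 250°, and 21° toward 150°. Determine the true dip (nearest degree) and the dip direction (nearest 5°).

true dip 29°, dip direction 195°

Represent each trace as a vector plunging at its apparent dip toward its trend (east-north-up frame): v₁ = (-0.894, -0.325, -0.309), v₂ = (0.467, -0.809, -0.358).
Cross product v₁ × v₂ gives the pole to the plane: n ∝ (-0.133, -0.465, 0.874).
Dip δ = arctan(|n_h|/n_z) = arctan(0.483/0.874) = 28.9°.
Dip direction = atan2(-0.133, -0.465) = 196° (azimuth of n's horizontal projection).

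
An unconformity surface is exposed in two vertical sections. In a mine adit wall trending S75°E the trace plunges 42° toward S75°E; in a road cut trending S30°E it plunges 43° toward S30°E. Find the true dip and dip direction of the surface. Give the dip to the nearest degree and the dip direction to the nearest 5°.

Represent each trace as a vector plunging at its apparent dip toward its trend (east-north-up frame): v₁ = (0.718, -0.192, -0.669), v₂ = (0.366, -0.633, -0.682).
n = v₁ × v₂ = (0.293, -0.245, 0.384) (taken with n_z > 0).
tan δ = √(n_x²+n_y²)/n_z = 0.382/0.384, so δ = 44.8°.
Dip direction = azimuth of (n_x, n_y) = atan2(0.293, -0.245) = 130°.

true dip 45°, dip direction 130°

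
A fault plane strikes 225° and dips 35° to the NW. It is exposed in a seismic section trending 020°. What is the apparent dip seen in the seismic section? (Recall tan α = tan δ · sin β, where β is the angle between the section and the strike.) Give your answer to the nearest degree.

16°

The section lies 25° from the strike.
tan(apparent dip) = tan 35° · sin 25° = 0.2959
α = arctan(0.2959) = 16.48°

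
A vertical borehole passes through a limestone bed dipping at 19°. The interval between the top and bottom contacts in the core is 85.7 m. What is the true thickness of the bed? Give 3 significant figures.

True thickness t = h · cos(dip) = 85.7 × cos 19°
t = 85.7 × 0.9455 = 81.031 m

81.0 m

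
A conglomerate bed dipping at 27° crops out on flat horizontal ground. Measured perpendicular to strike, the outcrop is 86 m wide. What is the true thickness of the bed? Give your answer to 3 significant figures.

True thickness t = w · sin(dip) = 86 × sin 27°
t = 86 × 0.4540 = 39.043 m

39.0 m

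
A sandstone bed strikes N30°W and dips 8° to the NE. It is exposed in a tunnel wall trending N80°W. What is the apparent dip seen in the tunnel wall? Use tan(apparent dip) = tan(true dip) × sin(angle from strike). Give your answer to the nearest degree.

6°

The strike is N30°W and the section trends N80°W; the acute angle between them is β = 50°.
tan(apparent dip) = tan 8° · sin 50° = 0.1077
apparent dip = arctan 0.1077 = 6.14°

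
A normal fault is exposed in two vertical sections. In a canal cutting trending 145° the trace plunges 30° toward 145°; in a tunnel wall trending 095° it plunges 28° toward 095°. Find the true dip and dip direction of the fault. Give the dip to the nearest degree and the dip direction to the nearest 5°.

Each apparent-dip line lies in the plane. As unit vectors (x east, y north, z up), v₁ plunges 30°→145° and v₂ plunges 28°→095°.
Cross product v₁ × v₂ gives the pole to the plane: n ∝ (0.295, -0.207, 0.586).
Dip δ = arctan(|n_h|/n_z) = arctan(0.360/0.586) = 31.6°.
Dip direction = atan2(0.295, -0.207) = 125° (azimuth of n's horizontal projection).

true dip 32°, dip direction 125°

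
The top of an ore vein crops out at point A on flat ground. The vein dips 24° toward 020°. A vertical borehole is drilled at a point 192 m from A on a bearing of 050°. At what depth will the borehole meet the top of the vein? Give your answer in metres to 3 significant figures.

The hole lies 30° from the dip direction, so the down-dip offset is 192 × cos 30° = 166.28 m.
Depth = down-dip offset × tan(dip) = 166.28 × tan 24° = 166.28 × 0.4452
Depth = 74.03 m

74.0 m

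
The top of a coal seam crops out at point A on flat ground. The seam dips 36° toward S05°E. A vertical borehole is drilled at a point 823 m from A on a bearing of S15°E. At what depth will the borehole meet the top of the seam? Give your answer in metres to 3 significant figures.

The hole lies 10° from the dip direction, so the down-dip offset is 823 × cos 10° = 810.50 m.
Depth = down-dip offset × tan(dip) = 810.50 × tan 36° = 810.50 × 0.7265
Depth = 588.86 m

589 m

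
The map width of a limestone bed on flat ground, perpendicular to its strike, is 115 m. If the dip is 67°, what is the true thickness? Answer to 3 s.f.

106 m

True thickness t = w · sin(dip) = 115 × sin 67°
t = 115 × 0.9205 = 105.858 m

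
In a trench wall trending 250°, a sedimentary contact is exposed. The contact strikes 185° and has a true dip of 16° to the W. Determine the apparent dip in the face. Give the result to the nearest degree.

15°

The strike is 185° and the section trends 250°; the acute angle between them is β = 65°.
tan α = tan 16° × sin 65° = 0.2867 × 0.9063 = 0.2599
apparent dip = arctan 0.2599 = 14.57°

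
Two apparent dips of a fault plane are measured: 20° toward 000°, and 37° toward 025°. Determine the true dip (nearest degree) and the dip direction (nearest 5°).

The two traces are lines in the plane: v₁ = (sin 0°·cos 20°, cos 0°·cos 20°, −sin 20°), v₂ = (sin 25°·cos 37°, cos 25°·cos 37°, −sin 37°).
The plane normal is n = v₁ × v₂ ∝ (0.318, 0.115, 0.317).
Dip δ = arctan(|n_h|/n_z) = arctan(0.338/0.317) = 46.8°.
The horizontal component of n points toward azimuth atan2(n_x, n_y) = 70°, the dip direction.

true dip 47°, dip direction 070°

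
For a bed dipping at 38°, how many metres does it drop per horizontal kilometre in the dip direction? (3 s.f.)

drop per km = 1000 × tan 38° = 1000 × 0.7813

781 m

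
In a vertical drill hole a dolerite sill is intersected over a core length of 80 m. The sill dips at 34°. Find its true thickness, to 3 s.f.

True thickness t = h · cos(dip) = 80 × cos 34°
t = 80 × 0.8290 = 66.323 m

66.3 m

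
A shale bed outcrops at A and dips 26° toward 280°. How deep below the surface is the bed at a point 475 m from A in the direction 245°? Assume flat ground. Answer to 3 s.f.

The hole lies 35° from the dip direction, so the down-dip offset is 475 × cos 35° = 389.10 m.
Depth = down-dip offset × tan(dip) = 389.10 × tan 26° = 389.10 × 0.4877
Depth = 189.78 m

190 m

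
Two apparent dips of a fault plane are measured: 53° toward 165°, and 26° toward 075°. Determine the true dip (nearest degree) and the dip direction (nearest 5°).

true dip 55°, dip direction 145°

The two traces are lines in the plane: v₁ = (sin 165°·cos 53°, cos 165°·cos 53°, −sin 53°), v₂ = (sin 75°·cos 26°, cos 75°·cos 26°, −sin 26°).
The plane normal is n = v₁ × v₂ ∝ (0.441, -0.625, 0.541).
True dip = arccos(n_z / |n|) = arccos(0.5775) = 54.7°.
Dip direction = atan2(0.441, -0.625) = 145° (azimuth of n's horizontal projection).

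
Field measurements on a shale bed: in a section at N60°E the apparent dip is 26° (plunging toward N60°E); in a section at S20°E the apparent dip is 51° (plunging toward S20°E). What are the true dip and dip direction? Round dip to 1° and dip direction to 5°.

Represent each trace as a vector plunging at its apparent dip toward its trend (east-north-up frame): v₁ = (0.778, 0.449, -0.438), v₂ = (0.215, -0.591, -0.777).
n = v₁ × v₂ = (0.608, -0.511, 0.557) (taken with n_z > 0).
True dip = arccos(n_z / |n|) = arccos(0.5742) = 55.0°.
Dip direction = atan2(0.608, -0.511) = 130° (azimuth of n's horizontal projection).

true dip 55°, dip direction 130°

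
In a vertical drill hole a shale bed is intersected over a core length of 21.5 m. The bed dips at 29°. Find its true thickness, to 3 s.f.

18.8 m

True thickness t = h · cos(dip) = 21.5 × cos 29°
t = 21.5 × 0.8746 = 18.804 m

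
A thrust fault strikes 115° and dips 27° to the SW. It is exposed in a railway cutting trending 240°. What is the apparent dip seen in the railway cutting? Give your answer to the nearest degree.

The section lies 55° from the strike.
tan α = tan 27° × sin 55° = 0.5095 × 0.8192 = 0.4174
apparent dip = arctan 0.4174 = 22.65°

23°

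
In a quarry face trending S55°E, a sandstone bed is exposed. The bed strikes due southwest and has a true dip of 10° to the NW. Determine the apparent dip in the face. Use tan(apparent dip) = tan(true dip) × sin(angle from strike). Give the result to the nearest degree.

The section lies 80° from the strike.
tan(apparent dip) = tan 10° · sin 80° = 0.1736
α = arctan(0.1736) = 9.85°

10°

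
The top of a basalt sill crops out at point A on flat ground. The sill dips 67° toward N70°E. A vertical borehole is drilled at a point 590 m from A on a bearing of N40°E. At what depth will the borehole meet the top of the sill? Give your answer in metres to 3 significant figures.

The hole lies 30° from the dip direction, so the down-dip offset is 590 × cos 30° = 510.95 m.
Depth = down-dip offset × tan(dip) = 510.95 × tan 67° = 510.95 × 2.3559
Depth = 1203.73 m

1200 m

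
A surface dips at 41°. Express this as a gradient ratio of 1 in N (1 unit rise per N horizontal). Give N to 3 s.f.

1 in 1.15

1 : N means tan θ = 1/N, so N = 1/tan 41° = 1/0.8693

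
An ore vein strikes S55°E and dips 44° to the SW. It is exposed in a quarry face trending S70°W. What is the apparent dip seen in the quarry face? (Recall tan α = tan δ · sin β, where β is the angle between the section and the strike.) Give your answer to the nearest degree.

The section lies 55° from the strike.
tan α = tan 44° × sin 55° = 0.9657 × 0.8192 = 0.7910
α = arctan(0.7910) = 38.35°

38°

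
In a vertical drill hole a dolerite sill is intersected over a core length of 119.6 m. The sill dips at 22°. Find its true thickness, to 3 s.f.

True thickness t = h · cos(dip) = 119.6 × cos 22°
t = 119.6 × 0.9272 = 110.891 m

111 m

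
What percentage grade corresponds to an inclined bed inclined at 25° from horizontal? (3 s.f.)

grade % = 100 × tan 25° = 100 × 0.4663

46.6%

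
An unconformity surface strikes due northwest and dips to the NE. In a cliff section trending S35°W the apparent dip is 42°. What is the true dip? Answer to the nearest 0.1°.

42.4°

β = acute angle between strike due northwest and section S35°W = 80°.
tan(true dip) = tan 42° / sin 80° = 0.9143
δ = arctan(0.9143) = 42.44°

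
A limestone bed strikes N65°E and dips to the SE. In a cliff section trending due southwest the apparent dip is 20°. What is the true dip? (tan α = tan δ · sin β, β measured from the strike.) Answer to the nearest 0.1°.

46.8°

β = acute angle between strike N65°E and section due southwest = 20°.
tan δ = tan α / sin β = tan 20° / sin 20° = 0.3640 / 0.3420 = 1.0642
δ = arctan(1.0642) = 46.78°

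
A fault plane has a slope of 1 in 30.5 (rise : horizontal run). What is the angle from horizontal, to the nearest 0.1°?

tan θ = 1/30.5 = 0.0328
θ = arctan(0.0328) = 1.88°

1.9°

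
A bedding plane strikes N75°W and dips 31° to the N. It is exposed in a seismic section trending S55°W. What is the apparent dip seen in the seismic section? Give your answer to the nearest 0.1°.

Angle between strike (N75°W) and section (S55°W): β = 50°.
tan(apparent dip) = tan 31° · sin 50° = 0.4603
apparent dip = arctan 0.4603 = 24.72°

24.7°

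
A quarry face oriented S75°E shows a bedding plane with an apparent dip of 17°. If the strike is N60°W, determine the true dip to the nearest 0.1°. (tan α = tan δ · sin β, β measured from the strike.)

β = acute angle between strike N60°W and section S75°E = 15°.
tan δ = tan α / sin β = tan 17° / sin 15° = 0.3057 / 0.2588 = 1.1813
δ = arctan(1.1813) = 49.75°

49.8°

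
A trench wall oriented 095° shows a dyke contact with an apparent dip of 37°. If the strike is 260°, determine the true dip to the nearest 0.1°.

β = acute angle between strike 260° and section 095° = 15°.
tan δ = tan α / sin β = tan 37° / sin 15° = 0.7536 / 0.2588 = 2.9115
δ = arctan(2.9115) = 71.04°

71.0°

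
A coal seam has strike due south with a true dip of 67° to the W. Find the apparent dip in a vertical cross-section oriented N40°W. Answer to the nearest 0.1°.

56.6°

The section lies 40° from the strike.
tan(apparent dip) = tan 67° · sin 40° = 1.5143
apparent dip = arctan 1.5143 = 56.56°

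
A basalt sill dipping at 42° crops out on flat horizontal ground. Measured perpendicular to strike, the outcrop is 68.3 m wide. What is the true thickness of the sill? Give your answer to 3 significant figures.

45.7 m

True thickness t = w · sin(dip) = 68.3 × sin 42°
t = 68.3 × 0.6691 = 45.702 m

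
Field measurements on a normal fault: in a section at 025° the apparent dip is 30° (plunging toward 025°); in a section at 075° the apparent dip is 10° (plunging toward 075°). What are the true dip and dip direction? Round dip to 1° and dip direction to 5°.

true dip 32°, dip direction 000°

Each apparent-dip line lies in the plane. As unit vectors (x east, y north, z up), v₁ plunges 30°→025° and v₂ plunges 10°→075°.
The plane normal is n = v₁ × v₂ ∝ (0.009, 0.412, 0.653).
tan δ = √(n_x²+n_y²)/n_z = 0.412/0.653, so δ = 32.2°.
Dip direction = atan2(0.009, 0.412) = 1° (azimuth of n's horizontal projection).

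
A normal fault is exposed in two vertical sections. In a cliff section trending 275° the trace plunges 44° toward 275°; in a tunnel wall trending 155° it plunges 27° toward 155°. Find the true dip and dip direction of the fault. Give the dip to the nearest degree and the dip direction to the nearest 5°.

Each apparent-dip line lies in the plane. As unit vectors (x east, y north, z up), v₁ plunges 44°→275° and v₂ plunges 27°→155°.
Cross product v₁ × v₂ gives the pole to the plane: n ∝ (-0.589, -0.587, 0.555).
Dip δ = arctan(|n_h|/n_z) = arctan(0.832/0.555) = 56.3°.
Dip direction = azimuth of (n_x, n_y) = atan2(-0.589, -0.587) = 225°.

true dip 56°, dip direction 225°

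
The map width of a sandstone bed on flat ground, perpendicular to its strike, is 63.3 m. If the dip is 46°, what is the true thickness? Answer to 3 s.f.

True thickness t = w · sin(dip) = 63.3 × sin 46°
t = 63.3 × 0.7193 = 45.534 m

45.5 m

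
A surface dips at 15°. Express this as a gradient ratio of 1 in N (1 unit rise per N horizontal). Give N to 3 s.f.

1 : N means tan θ = 1/N, so N = 1/tan 15° = 1/0.2679

1 in 3.73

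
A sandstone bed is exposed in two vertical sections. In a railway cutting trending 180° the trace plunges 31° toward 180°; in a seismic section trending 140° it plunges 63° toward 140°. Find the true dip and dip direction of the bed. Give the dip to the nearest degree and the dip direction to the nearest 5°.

true dip 67°, dip direction 105°

The two traces are lines in the plane: v₁ = (sin 180°·cos 31°, cos 180°·cos 31°, −sin 31°), v₂ = (sin 140°·cos 63°, cos 140°·cos 63°, −sin 63°).
n = v₁ × v₂ = (0.585, -0.150, 0.250) (taken with n_z > 0).
tan δ = √(n_x²+n_y²)/n_z = 0.604/0.250, so δ = 67.5°.
Dip direction = azimuth of (n_x, n_y) = atan2(0.585, -0.150) = 104°.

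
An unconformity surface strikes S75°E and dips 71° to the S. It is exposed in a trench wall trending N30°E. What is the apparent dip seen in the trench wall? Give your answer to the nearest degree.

70°

The section lies 75° from the strike.
tan α = tan 71° × sin 75° = 2.9042 × 0.9659 = 2.8053
apparent dip = arctan 2.8053 = 70.38°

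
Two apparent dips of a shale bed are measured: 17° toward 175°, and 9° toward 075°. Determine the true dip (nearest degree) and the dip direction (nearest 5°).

The two traces are lines in the plane: v₁ = (sin 175°·cos 17°, cos 175°·cos 17°, −sin 17°), v₂ = (sin 75°·cos 9°, cos 75°·cos 9°, −sin 9°).
The plane normal is n = v₁ × v₂ ∝ (0.224, -0.266, 0.930).
Dip δ = arctan(|n_h|/n_z) = arctan(0.348/0.930) = 20.5°.
Dip direction = atan2(0.224, -0.266) = 140° (azimuth of n's horizontal projection).

true dip 20°, dip direction 140°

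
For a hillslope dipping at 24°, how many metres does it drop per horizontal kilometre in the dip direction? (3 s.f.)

drop per km = 1000 × tan 24° = 1000 × 0.4452

445 m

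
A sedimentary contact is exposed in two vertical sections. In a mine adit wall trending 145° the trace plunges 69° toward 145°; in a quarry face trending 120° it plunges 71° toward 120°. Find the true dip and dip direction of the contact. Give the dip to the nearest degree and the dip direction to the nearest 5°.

Represent each trace as a vector plunging at its apparent dip toward its trend (east-north-up frame): v₁ = (0.206, -0.294, -0.934), v₂ = (0.282, -0.163, -0.946).
Cross product v₁ × v₂ gives the pole to the plane: n ∝ (0.126, -0.069, 0.049).
True dip = arccos(n_z / |n|) = arccos(0.3255) = 71.0°.
Dip direction = atan2(0.126, -0.069) = 119° (azimuth of n's horizontal projection).

true dip 71°, dip direction 120°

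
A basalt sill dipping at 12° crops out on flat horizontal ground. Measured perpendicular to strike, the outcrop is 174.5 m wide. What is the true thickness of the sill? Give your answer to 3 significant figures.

36.3 m

True thickness t = w · sin(dip) = 174.5 × sin 12°
t = 174.5 × 0.2079 = 36.281 m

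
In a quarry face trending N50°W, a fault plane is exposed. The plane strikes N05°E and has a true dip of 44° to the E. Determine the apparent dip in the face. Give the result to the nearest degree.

The strike is N05°E and the section trends N50°W; the acute angle between them is β = 55°.
tan(apparent dip) = tan 44° · sin 55° = 0.7910
α = arctan(0.7910) = 38.35°

38°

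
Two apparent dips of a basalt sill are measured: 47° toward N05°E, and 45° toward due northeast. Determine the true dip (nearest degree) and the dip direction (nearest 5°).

true dip 48°, dip direction 020°

Represent each trace as a vector plunging at its apparent dip toward its trend (east-north-up frame): v₁ = (0.059, 0.679, -0.731), v₂ = (0.500, 0.500, -0.707).
The plane normal is n = v₁ × v₂ ∝ (0.115, 0.324, 0.310).
tan δ = √(n_x²+n_y²)/n_z = 0.343/0.310, so δ = 47.9°.
Dip direction = azimuth of (n_x, n_y) = atan2(0.115, 0.324) = 20°.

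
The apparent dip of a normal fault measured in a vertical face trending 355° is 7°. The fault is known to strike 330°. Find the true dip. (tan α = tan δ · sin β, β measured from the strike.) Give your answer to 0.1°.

β = acute angle between strike 330° and section 355° = 25°.
tan(true dip) = tan 7° / sin 25° = 0.2905
δ = arctan(0.2905) = 16.20°

16.2°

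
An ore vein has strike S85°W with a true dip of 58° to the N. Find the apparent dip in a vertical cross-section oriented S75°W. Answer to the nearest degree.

16°

The section lies 10° from the strike.
tan α = tan 58° × sin 10° = 1.6003 × 0.1736 = 0.2779
α = arctan(0.2779) = 15.53°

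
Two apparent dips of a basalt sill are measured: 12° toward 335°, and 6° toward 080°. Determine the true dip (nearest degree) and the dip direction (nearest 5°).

true dip 15°, dip direction 015°

The two traces are lines in the plane: v₁ = (sin 335°·cos 12°, cos 335°·cos 12°, −sin 12°), v₂ = (sin 80°·cos 6°, cos 80°·cos 6°, −sin 6°).
n = v₁ × v₂ = (0.057, 0.247, 0.940) (taken with n_z > 0).
Dip δ = arctan(|n_h|/n_z) = arctan(0.253/0.940) = 15.1°.
The horizontal component of n points toward azimuth atan2(n_x, n_y) = 13°, the dip direction.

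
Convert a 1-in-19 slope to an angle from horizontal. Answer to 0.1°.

tan θ = 1/19 = 0.0526
θ = arctan(0.0526) = 3.01°

3.0°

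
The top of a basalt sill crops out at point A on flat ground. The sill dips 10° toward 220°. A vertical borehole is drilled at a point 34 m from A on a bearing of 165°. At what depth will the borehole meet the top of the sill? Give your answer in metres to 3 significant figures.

3.44 m

The hole lies 55° from the dip direction, so the down-dip offset is 34 × cos 55° = 19.50 m.
Depth = down-dip offset × tan(dip) = 19.50 × tan 10° = 19.50 × 0.1763
Depth = 3.44 m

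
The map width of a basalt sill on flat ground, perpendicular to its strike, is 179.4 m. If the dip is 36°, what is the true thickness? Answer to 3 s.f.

True thickness t = w · sin(dip) = 179.4 × sin 36°
t = 179.4 × 0.5878 = 105.449 m

105 m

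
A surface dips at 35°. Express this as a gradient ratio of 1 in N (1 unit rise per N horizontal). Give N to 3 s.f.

1 in 1.43

1 : N means tan θ = 1/N, so N = 1/tan 35° = 1/0.7002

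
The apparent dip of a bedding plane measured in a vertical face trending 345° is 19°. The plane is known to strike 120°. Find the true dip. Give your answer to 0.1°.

β = acute angle between strike 120° and section 345° = 45°.
tan δ = tan α / sin β = tan 19° / sin 45° = 0.3443 / 0.7071 = 0.4870
true dip = arctan 0.4870 = 25.96°

26.0°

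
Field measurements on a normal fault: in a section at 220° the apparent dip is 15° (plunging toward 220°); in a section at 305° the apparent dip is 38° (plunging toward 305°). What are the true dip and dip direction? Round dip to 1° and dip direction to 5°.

true dip 39°, dip direction 290°

Represent each trace as a vector plunging at its apparent dip toward its trend (east-north-up frame): v₁ = (-0.621, -0.740, -0.259), v₂ = (-0.646, 0.452, -0.616).
n = v₁ × v₂ = (-0.573, 0.215, 0.758) (taken with n_z > 0).
tan δ = √(n_x²+n_y²)/n_z = 0.612/0.758, so δ = 38.9°.
Dip direction = atan2(-0.573, 0.215) = 291° (azimuth of n's horizontal projection).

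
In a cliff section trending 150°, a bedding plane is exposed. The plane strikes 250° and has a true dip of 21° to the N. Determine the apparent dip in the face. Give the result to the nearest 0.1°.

20.7°

The section lies 80° from the strike.
tan(apparent dip) = tan 21° · sin 80° = 0.3780
α = arctan(0.3780) = 20.71°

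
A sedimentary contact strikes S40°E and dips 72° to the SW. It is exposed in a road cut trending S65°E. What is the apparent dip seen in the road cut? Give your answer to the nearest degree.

The strike is S40°E and the section trends S65°E; the acute angle between them is β = 25°.
tan α = tan 72° × sin 25° = 3.0777 × 0.4226 = 1.3007
apparent dip = arctan 1.3007 = 52.45°

52°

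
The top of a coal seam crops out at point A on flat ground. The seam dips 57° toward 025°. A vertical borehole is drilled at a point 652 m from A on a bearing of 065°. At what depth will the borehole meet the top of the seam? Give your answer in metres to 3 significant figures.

The hole lies 40° from the dip direction, so the down-dip offset is 652 × cos 40° = 499.46 m.
Depth = down-dip offset × tan(dip) = 499.46 × tan 57° = 499.46 × 1.5399
Depth = 769.10 m

769 m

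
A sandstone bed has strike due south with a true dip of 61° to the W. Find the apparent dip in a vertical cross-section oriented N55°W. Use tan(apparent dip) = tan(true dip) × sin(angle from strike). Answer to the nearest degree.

Angle between strike (due south) and section (N55°W): β = 55°.
tan(apparent dip) = tan 61° · sin 55° = 1.4778
apparent dip = arctan 1.4778 = 55.91°

56°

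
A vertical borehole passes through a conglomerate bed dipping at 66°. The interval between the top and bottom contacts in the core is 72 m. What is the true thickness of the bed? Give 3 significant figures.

True thickness t = h · cos(dip) = 72 × cos 66°
t = 72 × 0.4067 = 29.285 m

29.3 m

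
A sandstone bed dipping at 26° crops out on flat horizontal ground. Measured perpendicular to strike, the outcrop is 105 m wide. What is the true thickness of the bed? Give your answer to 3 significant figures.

True thickness t = w · sin(dip) = 105 × sin 26°
t = 105 × 0.4384 = 46.029 m

46.0 m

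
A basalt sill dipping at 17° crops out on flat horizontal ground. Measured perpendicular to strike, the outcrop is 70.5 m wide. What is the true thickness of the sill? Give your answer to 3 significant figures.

20.6 m

True thickness t = w · sin(dip) = 70.5 × sin 17°
t = 70.5 × 0.2924 = 20.612 m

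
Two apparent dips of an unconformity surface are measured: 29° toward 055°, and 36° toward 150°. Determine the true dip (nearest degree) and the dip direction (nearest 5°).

true dip 44°, dip direction 110°

Represent each trace as a vector plunging at its apparent dip toward its trend (east-north-up frame): v₁ = (0.716, 0.502, -0.485), v₂ = (0.405, -0.701, -0.588).
n = v₁ × v₂ = (0.635, -0.225, 0.705) (taken with n_z > 0).
tan δ = √(n_x²+n_y²)/n_z = 0.673/0.705, so δ = 43.7°.
Dip direction = azimuth of (n_x, n_y) = atan2(0.635, -0.225) = 110°.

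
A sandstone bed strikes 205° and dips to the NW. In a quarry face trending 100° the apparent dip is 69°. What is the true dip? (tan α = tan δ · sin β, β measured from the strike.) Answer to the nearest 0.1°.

The section is 75° from the strike.
tan(true dip) = tan 69° / sin 75° = 2.6970
true dip = arctan 2.6970 = 69.66°

69.7°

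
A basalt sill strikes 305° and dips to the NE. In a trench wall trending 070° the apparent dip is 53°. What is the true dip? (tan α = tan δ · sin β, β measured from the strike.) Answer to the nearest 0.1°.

β = acute angle between strike 305° and section 070° = 55°.
tan(true dip) = tan 53° / sin 55° = 1.6200
true dip = arctan 1.6200 = 58.31°

58.3°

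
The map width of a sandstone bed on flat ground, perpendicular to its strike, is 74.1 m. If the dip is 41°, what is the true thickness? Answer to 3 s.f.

48.6 m

True thickness t = w · sin(dip) = 74.1 × sin 41°
t = 74.1 × 0.6561 = 48.614 m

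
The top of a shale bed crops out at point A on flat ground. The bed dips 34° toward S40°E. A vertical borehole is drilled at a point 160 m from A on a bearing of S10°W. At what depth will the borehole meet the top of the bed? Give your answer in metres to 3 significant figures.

The hole lies 50° from the dip direction, so the down-dip offset is 160 × cos 50° = 102.85 m.
Depth = down-dip offset × tan(dip) = 102.85 × tan 34° = 102.85 × 0.6745
Depth = 69.37 m

69.4 m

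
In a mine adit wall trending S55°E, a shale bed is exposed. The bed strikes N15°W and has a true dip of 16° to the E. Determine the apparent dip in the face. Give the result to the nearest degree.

The strike is N15°W and the section trends S55°E; the acute angle between them is β = 40°.
tan(apparent dip) = tan 16° · sin 40° = 0.1843
α = arctan(0.1843) = 10.44°

10°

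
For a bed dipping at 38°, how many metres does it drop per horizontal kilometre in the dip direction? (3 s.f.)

781 m

drop per km = 1000 × tan 38° = 1000 × 0.7813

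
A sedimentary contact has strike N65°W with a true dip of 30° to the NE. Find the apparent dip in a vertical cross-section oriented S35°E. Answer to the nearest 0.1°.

Angle between strike (N65°W) and section (S35°E): β = 30°.
tan(apparent dip) = tan 30° · sin 30° = 0.2887
apparent dip = arctan 0.2887 = 16.10°

16.1°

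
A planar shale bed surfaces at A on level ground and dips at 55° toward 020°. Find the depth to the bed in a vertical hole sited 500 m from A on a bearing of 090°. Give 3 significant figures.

The hole lies 70° from the dip direction, so the down-dip offset is 500 × cos 70° = 171.01 m.
Depth = down-dip offset × tan(dip) = 171.01 × tan 55° = 171.01 × 1.4281
Depth = 244.23 m

244 m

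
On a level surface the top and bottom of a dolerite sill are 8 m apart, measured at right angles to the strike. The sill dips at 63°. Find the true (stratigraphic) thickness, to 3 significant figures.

True thickness t = w · sin(dip) = 8 × sin 63°
t = 8 × 0.8910 = 7.128 m

7.13 m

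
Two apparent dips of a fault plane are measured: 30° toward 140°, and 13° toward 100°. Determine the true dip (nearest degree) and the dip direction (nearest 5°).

true dip 34°, dip direction 170°

Represent each trace as a vector plunging at its apparent dip toward its trend (east-north-up frame): v₁ = (0.557, -0.663, -0.500), v₂ = (0.960, -0.169, -0.225).
n = v₁ × v₂ = (0.065, -0.355, 0.542) (taken with n_z > 0).
True dip = arccos(n_z / |n|) = arccos(0.8329) = 33.6°.
The horizontal component of n points toward azimuth atan2(n_x, n_y) = 170°, the dip direction.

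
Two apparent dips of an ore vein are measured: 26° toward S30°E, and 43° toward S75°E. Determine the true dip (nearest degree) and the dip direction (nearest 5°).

true dip 44°, dip direction 090°

Each apparent-dip line lies in the plane. As unit vectors (x east, y north, z up), v₁ plunges 26°→S30°E and v₂ plunges 43°→S75°E.
n = v₁ × v₂ = (0.448, -0.003, 0.465) (taken with n_z > 0).
tan δ = √(n_x²+n_y²)/n_z = 0.448/0.465, so δ = 43.9°.
Dip direction = azimuth of (n_x, n_y) = atan2(0.448, -0.003) = 90°.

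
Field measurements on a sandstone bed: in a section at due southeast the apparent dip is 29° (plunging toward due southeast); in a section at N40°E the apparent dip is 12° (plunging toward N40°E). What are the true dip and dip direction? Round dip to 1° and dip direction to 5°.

Represent each trace as a vector plunging at its apparent dip toward its trend (east-north-up frame): v₁ = (0.618, -0.618, -0.485), v₂ = (0.629, 0.749, -0.208).
Cross product v₁ × v₂ gives the pole to the plane: n ∝ (0.492, -0.176, 0.852).
Dip δ = arctan(|n_h|/n_z) = arctan(0.522/0.852) = 31.5°.
Dip direction = atan2(0.492, -0.176) = 110° (azimuth of n's horizontal projection).

true dip 32°, dip direction 110°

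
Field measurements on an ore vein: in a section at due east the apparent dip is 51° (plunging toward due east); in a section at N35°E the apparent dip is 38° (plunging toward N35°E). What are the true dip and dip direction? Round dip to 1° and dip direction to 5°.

true dip 51°, dip direction 085°

Represent each trace as a vector plunging at its apparent dip toward its trend (east-north-up frame): v₁ = (0.629, 0.000, -0.777), v₂ = (0.452, 0.646, -0.616).
The plane normal is n = v₁ × v₂ ∝ (0.502, 0.036, 0.406).
tan δ = √(n_x²+n_y²)/n_z = 0.503/0.406, so δ = 51.1°.
Dip direction = atan2(0.502, 0.036) = 86° (azimuth of n's horizontal projection).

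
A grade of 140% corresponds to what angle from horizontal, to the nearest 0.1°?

54.5°

tan θ = 140/100 = 1.4000
θ = arctan(1.4000) = 54.46°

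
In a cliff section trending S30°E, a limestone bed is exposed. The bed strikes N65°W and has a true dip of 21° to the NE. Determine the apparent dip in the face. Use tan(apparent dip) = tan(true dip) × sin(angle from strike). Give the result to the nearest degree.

The section lies 35° from the strike.
tan α = tan 21° × sin 35° = 0.3839 × 0.5736 = 0.2202
apparent dip = arctan 0.2202 = 12.42°

12°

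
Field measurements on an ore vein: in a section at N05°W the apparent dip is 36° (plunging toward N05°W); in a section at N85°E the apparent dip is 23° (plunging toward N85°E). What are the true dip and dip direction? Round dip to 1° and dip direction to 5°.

Each apparent-dip line lies in the plane. As unit vectors (x east, y north, z up), v₁ plunges 36°→N05°W and v₂ plunges 23°→N85°E.
The plane normal is n = v₁ × v₂ ∝ (0.268, 0.567, 0.745).
Dip δ = arctan(|n_h|/n_z) = arctan(0.627/0.745) = 40.1°.
Dip direction = atan2(0.268, 0.567) = 25° (azimuth of n's horizontal projection).

true dip 40°, dip direction 025°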